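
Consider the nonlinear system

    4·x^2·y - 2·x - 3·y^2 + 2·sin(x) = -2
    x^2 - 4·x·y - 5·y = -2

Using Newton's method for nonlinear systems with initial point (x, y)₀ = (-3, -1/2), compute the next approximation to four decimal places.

At (-3, -1/2): F = (-11.032240, 7.5000).
Jacobian J = [[8·x·y + 2·cos(x) - 2, 4·x^2 - 6·y], [2·x - 4·y, -4·x - 5]].
At the point, J = [[8.020015, 39.0000], [-4.0000, 7.0000]] (det J = 212.140105).
Solving J·Δ = −F gives Δ = (1.7428, -0.0755).
Then the next iterate is (x, y)₁ = (-1.2572, -0.5755).

(-1.2572, -0.5755)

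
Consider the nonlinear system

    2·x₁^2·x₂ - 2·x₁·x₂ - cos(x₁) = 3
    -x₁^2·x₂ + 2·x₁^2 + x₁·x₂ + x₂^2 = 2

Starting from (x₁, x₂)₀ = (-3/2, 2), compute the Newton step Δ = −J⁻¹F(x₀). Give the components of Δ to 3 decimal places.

(0.545, -0.356)

At (-3/2, 2): F = (11.92926, -1.000).
Jacobian J = [[4·x₁·x₂ - 2·x₂ + sin(x₁), 2·x₁^2 - 2·x₁], [-2·x₁·x₂ + 4·x₁ + x₂, -x₁^2 + x₁ + 2·x₂]].
At the point, J = [[-16.99749, 7.500], [2.000, 0.250]] (det J = -19.24937).
Solving J·Δ = −F gives Δ = (0.545, -0.356).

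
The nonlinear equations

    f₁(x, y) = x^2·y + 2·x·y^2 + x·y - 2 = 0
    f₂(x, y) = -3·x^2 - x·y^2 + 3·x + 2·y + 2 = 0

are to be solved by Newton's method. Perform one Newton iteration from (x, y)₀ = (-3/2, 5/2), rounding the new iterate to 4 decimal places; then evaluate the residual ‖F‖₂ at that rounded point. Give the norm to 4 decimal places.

At (-3/2, 5/2): F = (-18.8750, 5.1250).
Jacobian J = [[2·x·y + 2·y^2 + y, x^2 + 4·x·y + x], [-6·x - y^2 + 3, -2·x·y + 2]].
At the point, J = [[7.5000, -14.2500], [5.7500, 9.5000]] (det J = 153.1875).
Solving J·Δ = −F gives Δ = (0.6938, -0.9594).
Then the next iterate is (x, y)₁ = (-0.8062, 1.5406).
Re-evaluating at (-0.8062, 1.5406): F = (-6.067654, 2.626199), so ‖F‖₂ = 6.6116.

6.6116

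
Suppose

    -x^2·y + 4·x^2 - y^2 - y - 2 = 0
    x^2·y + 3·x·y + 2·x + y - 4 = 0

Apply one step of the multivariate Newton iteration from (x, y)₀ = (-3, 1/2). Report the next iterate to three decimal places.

At (-3, 1/2): F = (28.750, -9.500).
Jacobian J = [[-2·x·y + 8·x, -x^2 - 2·y - 1], [2·x·y + 3·y + 2, x^2 + 3·x + 1]].
At the point, J = [[-21.000, -11.000], [0.500, 1.000]] (det J = -15.500).
Solving J·Δ = −F gives Δ = (-4.887, 11.944).
Then the next iterate is (x, y)₁ = (-7.887, 12.444).

(-7.887, 12.444)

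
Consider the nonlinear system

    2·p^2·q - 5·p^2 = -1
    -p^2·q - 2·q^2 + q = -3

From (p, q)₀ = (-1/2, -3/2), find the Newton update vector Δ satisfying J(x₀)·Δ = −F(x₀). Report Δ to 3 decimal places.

At (-1/2, -3/2): F = (-1.000, -2.625).
Jacobian J = [[4·p·q - 10·p, 2·p^2], [-2·p·q, -p^2 - 4·q + 1]].
At the point, J = [[8.000, 0.500], [-1.500, 6.750]] (det J = 54.750).
Solving J·Δ = −F gives Δ = (0.099, 0.411).

(0.099, 0.411)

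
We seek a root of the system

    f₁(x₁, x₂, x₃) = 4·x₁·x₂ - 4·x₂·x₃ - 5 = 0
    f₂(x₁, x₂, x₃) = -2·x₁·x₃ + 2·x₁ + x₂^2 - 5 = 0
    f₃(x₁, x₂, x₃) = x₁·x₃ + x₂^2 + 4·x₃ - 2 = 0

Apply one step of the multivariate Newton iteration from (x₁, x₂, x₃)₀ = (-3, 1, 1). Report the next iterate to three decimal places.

(-1.609, -0.234, 2.078)

At (-3, 1, 1): F = (-21.000, -4.000, 0.000).
Jacobian J = [[4·x₂, 4·x₁ - 4·x₃, -4·x₂], [-2·x₃ + 2, 2·x₂, -2·x₁], [x₃, 2·x₂, x₁ + 4]].
At the point, J = [[4.000, -16.000, -4.000], [0.000, 2.000, 6.000], [1.000, 2.000, 1.000]] (det J = -128.000).
Solving J·Δ = −F gives Δ = (1.391, -1.234, 1.078).
Then the next iterate is (x₁, x₂, x₃)₁ = (-1.609, -0.234, 2.078).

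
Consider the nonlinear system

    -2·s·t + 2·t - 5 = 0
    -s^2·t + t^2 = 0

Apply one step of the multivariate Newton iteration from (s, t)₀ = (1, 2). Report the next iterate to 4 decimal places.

(-0.2500, -0.3333)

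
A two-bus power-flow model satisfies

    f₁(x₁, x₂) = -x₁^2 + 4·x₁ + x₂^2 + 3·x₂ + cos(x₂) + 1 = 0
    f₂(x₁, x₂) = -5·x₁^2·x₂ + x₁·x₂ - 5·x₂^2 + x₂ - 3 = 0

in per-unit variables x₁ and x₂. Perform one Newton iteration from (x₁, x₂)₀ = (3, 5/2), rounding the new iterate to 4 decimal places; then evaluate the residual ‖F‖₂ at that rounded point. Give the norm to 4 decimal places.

At (3, 5/2): F = (16.948856, -136.7500).
Jacobian J = [[-2·x₁ + 4, 2·x₂ - sin(x₂) + 3], [-10·x₁·x₂ + x₂, -5·x₁^2 + x₁ - 10·x₂ + 1]].
At the point, J = [[-2.0000, 7.401528], [-72.5000, -66.0000]] (det J = 668.610770).
Solving J·Δ = −F gives Δ = (0.1592, -2.2469).
Then the next iterate is (x₁, x₂)₁ = (3.1592, 0.2531).
Re-evaluating at (3.1592, 0.2531): F = (5.447756, -14.897984), so ‖F‖₂ = 15.8628.

15.8628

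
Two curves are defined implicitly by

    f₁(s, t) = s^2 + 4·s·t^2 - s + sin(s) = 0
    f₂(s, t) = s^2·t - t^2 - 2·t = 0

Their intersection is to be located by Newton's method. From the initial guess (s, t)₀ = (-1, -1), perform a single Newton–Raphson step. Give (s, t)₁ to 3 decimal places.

(-1.197, -0.607)

At (-1, -1): F = (-2.84147, 0.000).
Jacobian J = [[2·s + 4·t^2 + cos(s) - 1, 8·s·t], [2·s·t, s^2 - 2·t - 2]].
At the point, J = [[1.54030, 8.000], [2.000, 1.000]] (det J = -14.45970).
Solving J·Δ = −F gives Δ = (-0.197, 0.393).
Then the next iterate is (s, t)₁ = (-1.197, -0.607).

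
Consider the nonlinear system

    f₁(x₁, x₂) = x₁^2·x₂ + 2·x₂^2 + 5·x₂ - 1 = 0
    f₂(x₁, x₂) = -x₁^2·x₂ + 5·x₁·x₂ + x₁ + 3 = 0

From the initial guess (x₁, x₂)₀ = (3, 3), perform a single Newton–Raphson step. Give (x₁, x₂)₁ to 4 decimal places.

(4.6875, -0.4375)

At (3, 3): F = (59.0000, 24.0000).
Jacobian J = [[2·x₁·x₂, x₁^2 + 4·x₂ + 5], [-2·x₁·x₂ + 5·x₂ + 1, -x₁^2 + 5·x₁]].
At the point, J = [[18.0000, 26.0000], [-2.0000, 6.0000]] (det J = 160.0000).
Solving J·Δ = −F gives Δ = (1.6875, -3.4375).
Then the next iterate is (x₁, x₂)₁ = (4.6875, -0.4375).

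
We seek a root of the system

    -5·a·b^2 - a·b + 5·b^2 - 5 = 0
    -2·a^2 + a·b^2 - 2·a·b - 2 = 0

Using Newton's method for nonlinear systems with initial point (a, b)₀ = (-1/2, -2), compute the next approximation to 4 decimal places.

(-0.0031, -1.4896)

At (-1/2, -2): F = (24.0000, -6.5000).
Jacobian J = [[-5·b^2 - b, -10·a·b - a + 10·b], [-4·a + b^2 - 2·b, 2·a·b - 2·a]].
At the point, J = [[-18.0000, -29.5000], [10.0000, 3.0000]] (det J = 241.0000).
Solving J·Δ = −F gives Δ = (0.4969, 0.5104).
Then the next iterate is (a, b)₁ = (-0.0031, -1.4896).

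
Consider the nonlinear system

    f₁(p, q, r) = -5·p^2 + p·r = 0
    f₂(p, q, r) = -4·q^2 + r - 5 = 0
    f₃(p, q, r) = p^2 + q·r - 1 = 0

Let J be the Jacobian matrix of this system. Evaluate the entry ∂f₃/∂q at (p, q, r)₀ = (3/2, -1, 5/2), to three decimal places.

2.500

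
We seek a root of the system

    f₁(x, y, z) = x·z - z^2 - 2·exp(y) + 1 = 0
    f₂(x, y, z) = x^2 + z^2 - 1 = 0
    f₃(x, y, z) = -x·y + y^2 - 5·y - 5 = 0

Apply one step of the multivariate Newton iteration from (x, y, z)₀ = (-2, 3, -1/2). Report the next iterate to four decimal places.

At (-2, 3, -1/2): F = (-38.421074, 3.2500, -5.0000).
Jacobian J = [[z, -2·exp(y), x - 2·z], [2·x, 0, 2·z], [-y, -x + 2·y - 5, 0]].
At the point, J = [[-0.5000, -40.171074, -1.0000], [-4.0000, 0.0000, -1.0000], [-3.0000, 3.0000, 0.0000]] (det J = -110.013222).
Solving J·Δ = −F gives Δ = (-2.9621, -1.2954, 15.0983).
Then the next iterate is (x, y, z)₁ = (-4.9621, 1.7046, 14.5983).

(-4.9621, 1.7046, 14.5983)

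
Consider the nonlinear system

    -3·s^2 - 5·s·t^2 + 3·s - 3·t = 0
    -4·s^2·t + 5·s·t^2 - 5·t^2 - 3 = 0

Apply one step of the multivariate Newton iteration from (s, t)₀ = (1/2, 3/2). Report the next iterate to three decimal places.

(0.677, 0.418)

At (1/2, 3/2): F = (-9.375, -10.125).
Jacobian J = [[-6·s - 5·t^2 + 3, -10·s·t - 3], [-8·s·t + 5·t^2, -4·s^2 + 10·s·t - 10·t]].
At the point, J = [[-11.250, -10.500], [5.250, -8.500]] (det J = 150.750).
Solving J·Δ = −F gives Δ = (0.177, -1.082).
Then the next iterate is (s, t)₁ = (0.677, 0.418).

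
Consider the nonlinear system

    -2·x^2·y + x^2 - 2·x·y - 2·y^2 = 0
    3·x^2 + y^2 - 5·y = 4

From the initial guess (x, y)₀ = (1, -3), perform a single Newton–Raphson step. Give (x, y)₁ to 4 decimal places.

(0.5187, -1.1716)

At (1, -3): F = (-5.0000, 23.0000).
Jacobian J = [[-4·x·y + 2·x - 2·y, -2·x^2 - 2·x - 4·y], [6·x, 2·y - 5]].
At the point, J = [[20.0000, 8.0000], [6.0000, -11.0000]] (det J = -268.0000).
Solving J·Δ = −F gives Δ = (-0.4813, 1.8284).
Then the next iterate is (x, y)₁ = (0.5187, -1.1716).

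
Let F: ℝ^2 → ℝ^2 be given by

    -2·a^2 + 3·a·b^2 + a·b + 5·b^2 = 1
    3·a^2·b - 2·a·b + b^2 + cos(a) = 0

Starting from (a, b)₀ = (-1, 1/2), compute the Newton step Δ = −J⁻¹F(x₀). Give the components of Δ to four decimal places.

At (-1, 1/2): F = (-3.0000, 3.290302).
Jacobian J = [[-4·a + 3·b^2 + b, 6·a·b + a + 10·b], [6·a·b - 2·b - sin(a), 3·a^2 - 2·a + 2·b]].
At the point, J = [[5.2500, 1.0000], [-3.158529, 6.0000]] (det J = 34.658529).
Solving J·Δ = −F gives Δ = (0.6143, -0.2250).

(0.6143, -0.2250)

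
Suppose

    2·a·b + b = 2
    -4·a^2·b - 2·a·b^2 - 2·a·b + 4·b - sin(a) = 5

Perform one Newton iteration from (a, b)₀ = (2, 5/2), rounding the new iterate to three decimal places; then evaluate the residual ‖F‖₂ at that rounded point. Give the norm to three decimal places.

9.586

At (2, 5/2): F = (10.500, -70.90930).
Jacobian J = [[2·b, 2·a + 1], [-8·a·b - 2·b^2 - 2·b - cos(a), -4·a^2 - 4·a·b - 2·a + 4]].
At the point, J = [[5.000, 5.000], [-57.08385, -36.000]] (det J = 105.41927).
Solving J·Δ = −F gives Δ = (0.222, -2.322).
Then the next iterate is (a, b)₁ = (2.222, 0.178).
Re-evaluating at (2.222, 0.178): F = (-1.03097, -9.53054), so ‖F‖₂ = 9.586.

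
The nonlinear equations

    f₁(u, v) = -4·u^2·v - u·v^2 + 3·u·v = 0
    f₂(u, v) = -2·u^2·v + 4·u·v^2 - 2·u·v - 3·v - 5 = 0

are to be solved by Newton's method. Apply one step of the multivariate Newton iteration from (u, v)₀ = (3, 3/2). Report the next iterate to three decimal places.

(1.517, 1.578)

At (3, 3/2): F = (-47.250, -18.500).
Jacobian J = [[-8·u·v - v^2 + 3·v, -4·u^2 - 2·u·v + 3·u], [-4·u·v + 4·v^2 - 2·v, -2·u^2 + 8·u·v - 2·u - 3]].
At the point, J = [[-33.750, -36.000], [-12.000, 9.000]] (det J = -735.750).
Solving J·Δ = −F gives Δ = (-1.483, 0.078).
Then the next iterate is (u, v)₁ = (1.517, 1.578).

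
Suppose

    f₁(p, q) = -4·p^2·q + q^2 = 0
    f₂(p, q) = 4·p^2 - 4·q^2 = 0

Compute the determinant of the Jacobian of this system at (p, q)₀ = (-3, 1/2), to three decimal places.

-888.000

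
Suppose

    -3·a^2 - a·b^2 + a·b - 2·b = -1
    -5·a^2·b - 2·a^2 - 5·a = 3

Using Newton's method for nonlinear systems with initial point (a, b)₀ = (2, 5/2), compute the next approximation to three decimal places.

(1.238, 1.350)

At (2, 5/2): F = (-23.500, -71.000).
Jacobian J = [[-6·a - b^2 + b, -2·a·b + a - 2], [-10·a·b - 4·a - 5, -5·a^2]].
At the point, J = [[-15.750, -10.000], [-63.000, -20.000]] (det J = -315.000).
Solving J·Δ = −F gives Δ = (-0.762, -1.150).
Then the next iterate is (a, b)₁ = (1.238, 1.350).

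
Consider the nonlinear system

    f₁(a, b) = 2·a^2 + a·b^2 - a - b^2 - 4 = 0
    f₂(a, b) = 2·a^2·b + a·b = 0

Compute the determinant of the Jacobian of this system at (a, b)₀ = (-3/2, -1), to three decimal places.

-43.000

J = [[4·a + b^2 - 1, 2·a·b - 2·b], [4·a·b + b, 2·a^2 + a]].
At the point, J = [[-6.000, 5.000], [5.000, 3.000]].
det J = -43.000.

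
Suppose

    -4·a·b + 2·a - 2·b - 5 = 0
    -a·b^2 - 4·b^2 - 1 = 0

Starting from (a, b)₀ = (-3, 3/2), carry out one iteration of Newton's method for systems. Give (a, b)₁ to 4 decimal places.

(-3.5942, 0.8623)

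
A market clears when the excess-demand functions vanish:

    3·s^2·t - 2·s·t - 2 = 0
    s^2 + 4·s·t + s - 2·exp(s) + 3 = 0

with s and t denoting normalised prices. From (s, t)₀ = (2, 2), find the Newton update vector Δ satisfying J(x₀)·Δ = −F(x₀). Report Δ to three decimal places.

(-0.173, -1.316)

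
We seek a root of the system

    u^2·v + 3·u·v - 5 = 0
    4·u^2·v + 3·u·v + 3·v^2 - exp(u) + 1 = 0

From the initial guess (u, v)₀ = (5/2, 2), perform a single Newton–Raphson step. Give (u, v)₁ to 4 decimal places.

(2.1103, 0.8171)

At (5/2, 2): F = (22.5000, 65.817506).
Jacobian J = [[2·u·v + 3·v, u^2 + 3·u], [8·u·v + 3·v - exp(u), 4·u^2 + 3·u + 6·v]].
At the point, J = [[16.0000, 13.7500], [33.817506, 44.5000]] (det J = 247.009292).
Solving J·Δ = −F gives Δ = (-0.3897, -1.1829).
Then the next iterate is (u, v)₁ = (2.1103, 0.8171).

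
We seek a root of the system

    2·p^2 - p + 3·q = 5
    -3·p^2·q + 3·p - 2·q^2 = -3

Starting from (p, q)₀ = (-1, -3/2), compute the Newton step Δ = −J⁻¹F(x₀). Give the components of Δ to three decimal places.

(6.500, 13.000)

At (-1, -3/2): F = (-6.500, 0.000).
Jacobian J = [[4·p - 1, 3], [-6·p·q + 3, -3·p^2 - 4·q]].
At the point, J = [[-5.000, 3.000], [-6.000, 3.000]] (det J = 3.000).
Solving J·Δ = −F gives Δ = (6.500, 13.000).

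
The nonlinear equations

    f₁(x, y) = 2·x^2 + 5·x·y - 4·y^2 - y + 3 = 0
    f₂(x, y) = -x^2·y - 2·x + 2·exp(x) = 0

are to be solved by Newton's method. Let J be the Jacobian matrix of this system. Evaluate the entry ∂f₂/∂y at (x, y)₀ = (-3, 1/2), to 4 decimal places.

∂f₂/∂y = -x^2.
At (-3, 1/2) this is -9.0000.

-9.0000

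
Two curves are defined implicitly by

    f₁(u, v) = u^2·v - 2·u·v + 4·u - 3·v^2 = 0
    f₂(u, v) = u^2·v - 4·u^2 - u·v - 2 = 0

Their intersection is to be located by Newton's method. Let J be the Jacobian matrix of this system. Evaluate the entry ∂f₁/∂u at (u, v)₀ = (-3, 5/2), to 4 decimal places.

∂f₁/∂u = 2·u·v - 2·v + 4.
At (-3, 5/2) this is -16.0000.

-16.0000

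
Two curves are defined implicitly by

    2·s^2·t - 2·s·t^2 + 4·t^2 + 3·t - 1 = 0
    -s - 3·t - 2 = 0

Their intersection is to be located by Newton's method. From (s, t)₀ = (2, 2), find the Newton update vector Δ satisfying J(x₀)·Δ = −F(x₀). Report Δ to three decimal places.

At (2, 2): F = (21.000, -10.000).
Jacobian J = [[4·s·t - 2·t^2, 2·s^2 - 4·s·t + 8·t + 3], [-1, -3]].
At the point, J = [[8.000, 11.000], [-1.000, -3.000]] (det J = -13.000).
Solving J·Δ = −F gives Δ = (3.615, -4.538).

(3.615, -4.538)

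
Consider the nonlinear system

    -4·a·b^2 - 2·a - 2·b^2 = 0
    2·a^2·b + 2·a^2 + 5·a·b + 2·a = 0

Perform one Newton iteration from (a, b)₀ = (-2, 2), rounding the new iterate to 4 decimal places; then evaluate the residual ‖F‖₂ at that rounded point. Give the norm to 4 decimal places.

At (-2, 2): F = (28.0000, 0.0000).
Jacobian J = [[-4·b^2 - 2, -8·a·b - 4·b], [4·a·b + 4·a + 5·b + 2, 2·a^2 + 5·a]].
At the point, J = [[-18.0000, 24.0000], [-12.0000, -2.0000]] (det J = 324.0000).
Solving J·Δ = −F gives Δ = (0.1728, -1.0370).
Then the next iterate is (a, b)₁ = (-1.8272, 0.9630).
Re-evaluating at (-1.8272, 0.9630): F = (8.577617, 0.655211), so ‖F‖₂ = 8.6026.

8.6026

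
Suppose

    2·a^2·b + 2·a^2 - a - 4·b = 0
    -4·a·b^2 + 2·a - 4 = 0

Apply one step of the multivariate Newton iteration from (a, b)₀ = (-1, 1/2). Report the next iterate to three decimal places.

(-1.077, 1.769)

At (-1, 1/2): F = (2.000, -5.000).
Jacobian J = [[4·a·b + 4·a - 1, 2·a^2 - 4], [-4·b^2 + 2, -8·a·b]].
At the point, J = [[-7.000, -2.000], [1.000, 4.000]] (det J = -26.000).
Solving J·Δ = −F gives Δ = (-0.077, 1.269).
Then the next iterate is (a, b)₁ = (-1.077, 1.769).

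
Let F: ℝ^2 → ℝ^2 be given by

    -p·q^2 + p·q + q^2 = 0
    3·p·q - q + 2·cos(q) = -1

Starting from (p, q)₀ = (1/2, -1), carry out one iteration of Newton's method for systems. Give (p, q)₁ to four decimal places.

(0.6347, -1.5389)

At (1/2, -1): F = (0.0000, 1.580605).
Jacobian J = [[-q^2 + q, -2·p·q + p + 2·q], [3·q, 3·p - 2·sin(q) - 1]].
At the point, J = [[-2.0000, -0.5000], [-3.0000, 2.182942]] (det J = -5.865884).
Solving J·Δ = −F gives Δ = (0.1347, -0.5389).
Then the next iterate is (p, q)₁ = (0.6347, -1.5389).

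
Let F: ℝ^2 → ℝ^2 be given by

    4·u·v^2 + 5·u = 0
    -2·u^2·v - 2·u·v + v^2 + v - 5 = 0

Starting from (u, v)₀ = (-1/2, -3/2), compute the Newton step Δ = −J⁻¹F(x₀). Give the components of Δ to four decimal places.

At (-1/2, -3/2): F = (-7.0000, -5.0000).
Jacobian J = [[4·v^2 + 5, 8·u·v], [-4·u·v - 2·v, -2·u^2 - 2·u + 2·v + 1]].
At the point, J = [[14.0000, 6.0000], [0.0000, -1.5000]] (det J = -21.0000).
Solving J·Δ = −F gives Δ = (1.9286, -3.3333).

(1.9286, -3.3333)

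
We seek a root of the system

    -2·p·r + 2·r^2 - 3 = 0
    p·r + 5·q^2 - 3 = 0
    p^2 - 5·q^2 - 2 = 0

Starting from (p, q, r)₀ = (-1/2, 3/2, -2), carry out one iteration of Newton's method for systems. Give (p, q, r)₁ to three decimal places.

At (-1/2, 3/2, -2): F = (3.000, 9.250, -13.000).
Jacobian J = [[-2·r, 0, -2·p + 4·r], [r, 10·q, p], [2·p, -10·q, 0]].
At the point, J = [[4.000, 0.000, -7.000], [-2.000, 15.000, -0.500], [-1.000, -15.000, 0.000]] (det J = -345.000).
Solving J·Δ = −F gives Δ = (-1.207, -0.786, -0.261).
Then the next iterate is (p, q, r)₁ = (-1.707, 0.714, -2.261).

(-1.707, 0.714, -2.261)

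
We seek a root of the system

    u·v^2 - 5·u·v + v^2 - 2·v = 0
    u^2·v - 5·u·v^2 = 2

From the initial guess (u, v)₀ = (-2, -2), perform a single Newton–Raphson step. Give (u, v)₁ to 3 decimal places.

(-1.000, -1.500)

At (-2, -2): F = (-20.000, 30.000).
Jacobian J = [[v^2 - 5·v, 2·u·v - 5·u + 2·v - 2], [2·u·v - 5·v^2, u^2 - 10·u·v]].
At the point, J = [[14.000, 12.000], [-12.000, -36.000]] (det J = -360.000).
Solving J·Δ = −F gives Δ = (1.000, 0.500).
Then the next iterate is (u, v)₁ = (-1.000, -1.500).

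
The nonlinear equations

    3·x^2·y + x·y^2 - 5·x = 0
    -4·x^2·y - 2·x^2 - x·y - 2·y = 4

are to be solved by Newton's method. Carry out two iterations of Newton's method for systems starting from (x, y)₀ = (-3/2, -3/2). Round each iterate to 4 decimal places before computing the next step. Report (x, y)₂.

(-0.9904, -1.2177)

At (-3/2, -3/2): F = (-6.0000, 5.7500).
Jacobian J = [[6·x·y + y^2 - 5, 3·x^2 + 2·x·y], [-8·x·y - 4·x - y, -4·x^2 - x - 2]].
At the point, J = [[10.7500, 11.2500], [-10.5000, -9.5000]] (det J = 16.0000).
Solving J·Δ = −F gives Δ = (0.4805, 0.0742).
Then the next iterate is (x, y)₁ = (-1.0195, -1.4258).
Round to (-1.0195, -1.4258) and repeat: F = (-1.420892, 1.247030), J = [[5.754524, 6.025347], [-6.125025, -5.138021]].
Δ = (0.0291, 0.2081), so (x, y)₂ = (-0.9904, -1.2177).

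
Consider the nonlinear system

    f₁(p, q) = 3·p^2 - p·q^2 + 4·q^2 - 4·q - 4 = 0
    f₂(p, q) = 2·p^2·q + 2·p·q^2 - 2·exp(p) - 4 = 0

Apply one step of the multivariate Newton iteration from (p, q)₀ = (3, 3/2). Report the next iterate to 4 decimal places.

At (3, 3/2): F = (19.2500, -3.671074).
Jacobian J = [[6·p - q^2, -2·p·q + 8·q - 4], [4·p·q + 2·q^2 - 2·exp(p), 2·p^2 + 4·p·q]].
At the point, J = [[15.7500, -1.0000], [-17.671074, 36.0000]] (det J = 549.328926).
Solving J·Δ = −F gives Δ = (-1.2549, -0.5140).
Then the next iterate is (p, q)₁ = (1.7451, 0.9860).

(1.7451, 0.9860)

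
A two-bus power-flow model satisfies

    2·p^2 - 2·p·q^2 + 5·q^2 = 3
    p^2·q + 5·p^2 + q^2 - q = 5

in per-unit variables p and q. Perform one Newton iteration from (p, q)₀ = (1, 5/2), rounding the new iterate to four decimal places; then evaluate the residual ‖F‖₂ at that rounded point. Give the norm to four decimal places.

4.3633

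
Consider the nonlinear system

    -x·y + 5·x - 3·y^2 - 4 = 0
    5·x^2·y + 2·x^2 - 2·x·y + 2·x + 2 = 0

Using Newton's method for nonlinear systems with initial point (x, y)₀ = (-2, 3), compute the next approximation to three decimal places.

(-1.630, 0.859)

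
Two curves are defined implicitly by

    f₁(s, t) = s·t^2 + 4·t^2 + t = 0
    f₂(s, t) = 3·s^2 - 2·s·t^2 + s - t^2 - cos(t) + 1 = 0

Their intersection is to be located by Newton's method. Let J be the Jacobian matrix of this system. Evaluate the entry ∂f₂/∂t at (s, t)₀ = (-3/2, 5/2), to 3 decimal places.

10.598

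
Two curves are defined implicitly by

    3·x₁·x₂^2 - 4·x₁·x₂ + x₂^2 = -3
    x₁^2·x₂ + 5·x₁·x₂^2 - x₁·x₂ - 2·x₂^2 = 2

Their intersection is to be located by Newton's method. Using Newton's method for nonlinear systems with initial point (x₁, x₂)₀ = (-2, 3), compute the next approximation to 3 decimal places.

At (-2, 3): F = (-18.000, -92.000).
Jacobian J = [[3·x₂^2 - 4·x₂, 6·x₁·x₂ - 4·x₁ + 2·x₂], [2·x₁·x₂ + 5·x₂^2 - x₂, x₁^2 + 10·x₁·x₂ - x₁ - 4·x₂]].
At the point, J = [[15.000, -22.000], [30.000, -66.000]] (det J = -330.000).
Solving J·Δ = −F gives Δ = (-2.533, -2.545).
Then the next iterate is (x₁, x₂)₁ = (-4.533, 0.455).

(-4.533, 0.455)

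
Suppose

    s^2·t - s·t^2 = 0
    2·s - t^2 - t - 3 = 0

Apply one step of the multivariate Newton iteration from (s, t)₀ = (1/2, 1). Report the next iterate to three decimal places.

At (1/2, 1): F = (-0.250, -4.000).
Jacobian J = [[2·s·t - t^2, s^2 - 2·s·t], [2, -2·t - 1]].
At the point, J = [[0.000, -0.750], [2.000, -3.000]] (det J = 1.500).
Solving J·Δ = −F gives Δ = (1.500, -0.333).
Then the next iterate is (s, t)₁ = (2.000, 0.667).

(2.000, 0.667)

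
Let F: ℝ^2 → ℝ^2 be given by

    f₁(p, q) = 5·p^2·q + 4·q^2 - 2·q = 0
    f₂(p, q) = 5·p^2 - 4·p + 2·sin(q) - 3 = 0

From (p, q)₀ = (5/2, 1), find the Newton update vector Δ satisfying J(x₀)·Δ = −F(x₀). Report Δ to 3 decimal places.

At (5/2, 1): F = (33.250, 19.93294).
Jacobian J = [[10·p·q, 5·p^2 + 8·q - 2], [10·p - 4, 2·cos(q)]].
At the point, J = [[25.000, 37.250], [21.000, 1.08060]] (det J = -755.23488).
Solving J·Δ = −F gives Δ = (-0.936, -0.265).

(-0.936, -0.265)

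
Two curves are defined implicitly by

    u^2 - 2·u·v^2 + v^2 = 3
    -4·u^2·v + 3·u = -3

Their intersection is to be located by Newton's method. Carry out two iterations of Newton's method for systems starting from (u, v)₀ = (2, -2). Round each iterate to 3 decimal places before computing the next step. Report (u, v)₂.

(0.559, -0.426)

At (2, -2): F = (-11.000, 41.000).
Jacobian J = [[2·u - 2·v^2, -4·u·v + 2·v], [-8·u·v + 3, -4·u^2]].
At the point, J = [[-4.000, 12.000], [35.000, -16.000]] (det J = -356.000).
Solving J·Δ = −F gives Δ = (-0.888, 0.621).
Then the next iterate is (u, v)₁ = (1.112, -1.379).
Round to (1.112, -1.379) and repeat: F = (-4.09106, 13.15678), J = [[-1.57928, 3.37579], [15.26758, -4.94618]].
Δ = (-0.553, 0.953), so (u, v)₂ = (0.559, -0.426).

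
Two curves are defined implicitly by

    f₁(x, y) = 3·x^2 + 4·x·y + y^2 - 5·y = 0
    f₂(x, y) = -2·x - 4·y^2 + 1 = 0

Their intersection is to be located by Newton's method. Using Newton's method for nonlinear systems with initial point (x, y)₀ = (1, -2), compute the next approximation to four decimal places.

At (1, -2): F = (9.0000, -17.0000).
Jacobian J = [[6·x + 4·y, 4·x + 2·y - 5], [-2, -8·y]].
At the point, J = [[-2.0000, -5.0000], [-2.0000, 16.0000]] (det J = -42.0000).
Solving J·Δ = −F gives Δ = (1.4048, 1.2381).
Then the next iterate is (x, y)₁ = (2.4048, -0.7619).

(2.4048, -0.7619)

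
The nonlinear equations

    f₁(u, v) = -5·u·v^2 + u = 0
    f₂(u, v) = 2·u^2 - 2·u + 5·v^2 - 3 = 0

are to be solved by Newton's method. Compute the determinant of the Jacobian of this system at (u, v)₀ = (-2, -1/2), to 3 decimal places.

J = [[-5·v^2 + 1, -10·u·v], [4·u - 2, 10·v]].
At the point, J = [[-0.250, -10.000], [-10.000, -5.000]].
det J = -98.750.

-98.750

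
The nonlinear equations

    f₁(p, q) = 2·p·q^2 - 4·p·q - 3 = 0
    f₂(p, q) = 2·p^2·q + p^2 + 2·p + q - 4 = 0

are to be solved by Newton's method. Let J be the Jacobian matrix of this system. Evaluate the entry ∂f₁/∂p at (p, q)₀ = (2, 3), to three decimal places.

∂f₁/∂p = 2·q^2 - 4·q.
At (2, 3) this is 6.000.

6.000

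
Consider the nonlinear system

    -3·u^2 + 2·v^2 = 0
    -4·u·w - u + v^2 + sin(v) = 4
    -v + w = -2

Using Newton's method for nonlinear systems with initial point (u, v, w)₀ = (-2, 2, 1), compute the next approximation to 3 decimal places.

At (-2, 2, 1): F = (-4.000, 10.90930, 1.000).
Jacobian J = [[-6·u, 4·v, 0], [-4·w - 1, 2·v + cos(v), -4·u], [0, -1, 1]].
At the point, J = [[12.000, 8.000, 0.000], [-5.000, 3.58385, 8.000], [0.000, -1.000, 1.000]] (det J = 179.00624).
Solving J·Δ = −F gives Δ = (0.389, -0.083, -1.083).
Then the next iterate is (u, v, w)₁ = (-1.611, 1.917, -0.083).

(-1.611, 1.917, -0.083)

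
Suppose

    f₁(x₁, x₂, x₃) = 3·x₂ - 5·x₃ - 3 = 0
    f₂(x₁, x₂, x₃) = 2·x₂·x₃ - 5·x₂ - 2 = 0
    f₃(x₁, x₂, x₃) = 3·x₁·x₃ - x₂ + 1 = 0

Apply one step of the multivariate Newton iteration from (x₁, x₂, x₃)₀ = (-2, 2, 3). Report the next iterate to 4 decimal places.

(-0.0458, 4.8235, 2.2941)

At (-2, 2, 3): F = (-12.0000, 0.0000, -19.0000).
Jacobian J = [[0, 3, -5], [0, 2·x₃ - 5, 2·x₂], [3·x₃, -1, 3·x₁]].
At the point, J = [[0.0000, 3.0000, -5.0000], [0.0000, 1.0000, 4.0000], [9.0000, -1.0000, -6.0000]] (det J = 153.0000).
Solving J·Δ = −F gives Δ = (1.9542, 2.8235, -0.7059).
Then the next iterate is (x₁, x₂, x₃)₁ = (-0.0458, 4.8235, 2.2941).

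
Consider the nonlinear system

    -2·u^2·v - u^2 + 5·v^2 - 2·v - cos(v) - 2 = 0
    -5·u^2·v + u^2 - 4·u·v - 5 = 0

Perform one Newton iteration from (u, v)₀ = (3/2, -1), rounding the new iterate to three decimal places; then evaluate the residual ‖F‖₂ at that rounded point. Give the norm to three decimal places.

3.488

At (3/2, -1): F = (6.70970, 14.500).
Jacobian J = [[-4·u·v - 2·u, -2·u^2 + 10·v + sin(v) - 2], [-10·u·v + 2·u - 4·v, -5·u^2 - 4·u]].
At the point, J = [[3.000, -17.34147], [22.000, -17.250]] (det J = 329.76236).
Solving J·Δ = −F gives Δ = (-0.412, 0.316).
Then the next iterate is (u, v)₁ = (1.088, -0.684).
Re-evaluating at (1.088, -0.684): F = (1.36785, 3.20892), so ‖F‖₂ = 3.488.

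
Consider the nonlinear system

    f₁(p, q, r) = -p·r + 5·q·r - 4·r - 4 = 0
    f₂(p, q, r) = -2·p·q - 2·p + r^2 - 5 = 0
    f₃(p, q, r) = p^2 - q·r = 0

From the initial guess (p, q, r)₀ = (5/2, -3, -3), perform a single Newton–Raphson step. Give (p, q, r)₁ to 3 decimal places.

At (5/2, -3, -3): F = (60.500, 14.000, -2.750).
Jacobian J = [[-r, 5·r, -p + 5·q - 4], [-2·q - 2, -2·p, 2·r], [2·p, -r, -q]].
At the point, J = [[3.000, -15.000, -21.500], [4.000, -5.000, -6.000], [5.000, 3.000, 3.000]] (det J = -156.500).
Solving J·Δ = −F gives Δ = (-0.277, -4.620, 5.998).
Then the next iterate is (p, q, r)₁ = (2.223, -7.620, 2.998).

(2.223, -7.620, 2.998)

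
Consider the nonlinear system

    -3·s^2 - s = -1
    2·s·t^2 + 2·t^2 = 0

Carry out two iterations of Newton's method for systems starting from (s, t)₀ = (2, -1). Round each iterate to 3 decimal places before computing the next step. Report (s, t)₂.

(0.571, -0.405)

At (2, -1): F = (-13.000, 6.000).
Jacobian J = [[-6·s - 1, 0], [2·t^2, 4·s·t + 4·t]].
At the point, J = [[-13.000, 0.000], [2.000, -12.000]] (det J = 156.000).
Solving J·Δ = −F gives Δ = (-1.000, 0.333).
Then the next iterate is (s, t)₁ = (1.000, -0.667).
Round to (1.000, -0.667) and repeat: F = (-3.000, 1.77956), J = [[-7.000, 0.000], [0.88978, -5.336]].
Δ = (-0.429, 0.262), so (s, t)₂ = (0.571, -0.405).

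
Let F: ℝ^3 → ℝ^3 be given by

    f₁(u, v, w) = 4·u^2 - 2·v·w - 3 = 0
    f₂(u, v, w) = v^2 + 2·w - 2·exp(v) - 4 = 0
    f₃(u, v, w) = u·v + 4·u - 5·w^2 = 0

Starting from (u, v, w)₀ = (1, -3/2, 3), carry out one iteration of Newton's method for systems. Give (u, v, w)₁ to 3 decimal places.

At (1, -3/2, 3): F = (10.000, 3.80374, -42.500).
Jacobian J = [[8·u, -2·w, -2·v], [0, 2·v - 2·exp(v), 2], [v + 4, u, -10·w]].
At the point, J = [[8.000, -6.000, 3.000], [0.000, -3.44626, 2.000], [2.500, 1.000, -30.000]] (det J = 806.94943).
Solving J·Δ = −F gives Δ = (-0.510, 0.262, -1.450).
Then the next iterate is (u, v, w)₁ = (0.490, -1.238, 1.550).

(0.490, -1.238, 1.550)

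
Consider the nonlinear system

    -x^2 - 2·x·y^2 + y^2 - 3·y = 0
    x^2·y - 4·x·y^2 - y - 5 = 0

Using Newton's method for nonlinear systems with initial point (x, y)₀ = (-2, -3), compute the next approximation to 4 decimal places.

(-4.0741, -0.6049)

At (-2, -3): F = (50.0000, 58.0000).
Jacobian J = [[-2·x - 2·y^2, -4·x·y + 2·y - 3], [2·x·y - 4·y^2, x^2 - 8·x·y - 1]].
At the point, J = [[-14.0000, -33.0000], [-24.0000, -45.0000]] (det J = -162.0000).
Solving J·Δ = −F gives Δ = (-2.0741, 2.3951).
Then the next iterate is (x, y)₁ = (-4.0741, -0.6049).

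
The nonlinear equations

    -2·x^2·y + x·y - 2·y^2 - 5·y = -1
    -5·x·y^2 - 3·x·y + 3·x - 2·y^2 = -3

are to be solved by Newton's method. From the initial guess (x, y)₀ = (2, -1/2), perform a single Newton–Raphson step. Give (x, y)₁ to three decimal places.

(-0.328, -0.739)

At (2, -1/2): F = (6.000, 9.000).
Jacobian J = [[-4·x·y + y, -2·x^2 + x - 4·y - 5], [-5·y^2 - 3·y + 3, -10·x·y - 3·x - 4·y]].
At the point, J = [[3.500, -9.000], [3.250, 6.000]] (det J = 50.250).
Solving J·Δ = −F gives Δ = (-2.328, -0.239).
Then the next iterate is (x, y)₁ = (-0.328, -0.739).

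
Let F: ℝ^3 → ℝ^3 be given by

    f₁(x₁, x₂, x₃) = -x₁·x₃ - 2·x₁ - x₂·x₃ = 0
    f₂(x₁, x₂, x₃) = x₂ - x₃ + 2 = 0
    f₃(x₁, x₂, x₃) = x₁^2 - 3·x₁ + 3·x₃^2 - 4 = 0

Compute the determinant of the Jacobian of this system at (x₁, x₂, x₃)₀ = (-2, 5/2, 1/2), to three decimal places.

J = [[-x₃ - 2, -x₃, -x₁ - x₂], [0, 1, -1], [2·x₁ - 3, 0, 6·x₃]].
At the point, J = [[-2.500, -0.500, -0.500], [0.000, 1.000, -1.000], [-7.000, 0.000, 3.000]].
det J = -14.500.

-14.500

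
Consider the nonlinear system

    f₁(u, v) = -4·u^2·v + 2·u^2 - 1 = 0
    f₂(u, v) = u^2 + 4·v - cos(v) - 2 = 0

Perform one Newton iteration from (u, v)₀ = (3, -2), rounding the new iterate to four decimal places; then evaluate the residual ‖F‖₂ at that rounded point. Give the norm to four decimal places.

23.2658

At (3, -2): F = (89.0000, -0.583853).
Jacobian J = [[-8·u·v + 4·u, -4·u^2], [2·u, sin(v) + 4]].
At the point, J = [[60.0000, -36.0000], [6.0000, 3.090703]] (det J = 401.442154).
Solving J·Δ = −F gives Δ = (-0.6329, 1.4175).
Then the next iterate is (u, v)₁ = (2.3671, -0.5825).
Re-evaluating at (2.3671, -0.5825): F = (23.261693, 0.438072), so ‖F‖₂ = 23.2658.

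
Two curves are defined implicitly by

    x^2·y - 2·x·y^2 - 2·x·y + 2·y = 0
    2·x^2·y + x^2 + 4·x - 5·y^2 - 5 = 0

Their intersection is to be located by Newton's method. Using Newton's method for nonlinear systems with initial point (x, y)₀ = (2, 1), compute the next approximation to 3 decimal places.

(1.333, 0.667)

At (2, 1): F = (-2.000, 10.000).
Jacobian J = [[2·x·y - 2·y^2 - 2·y, x^2 - 4·x·y - 2·x + 2], [4·x·y + 2·x + 4, 2·x^2 - 10·y]].
At the point, J = [[0.000, -6.000], [16.000, -2.000]] (det J = 96.000).
Solving J·Δ = −F gives Δ = (-0.667, -0.333).
Then the next iterate is (x, y)₁ = (1.333, 0.667).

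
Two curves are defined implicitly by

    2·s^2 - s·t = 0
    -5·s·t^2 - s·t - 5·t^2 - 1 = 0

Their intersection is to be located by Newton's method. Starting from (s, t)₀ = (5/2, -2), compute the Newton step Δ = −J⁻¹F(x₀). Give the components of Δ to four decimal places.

At (5/2, -2): F = (17.5000, -66.0000).
Jacobian J = [[4·s - t, -s], [-5·t^2 - t, -10·s·t - s - 10·t]].
At the point, J = [[12.0000, -2.5000], [-18.0000, 67.5000]] (det J = 765.0000).
Solving J·Δ = −F gives Δ = (-1.3284, 0.6235).

(-1.3284, 0.6235)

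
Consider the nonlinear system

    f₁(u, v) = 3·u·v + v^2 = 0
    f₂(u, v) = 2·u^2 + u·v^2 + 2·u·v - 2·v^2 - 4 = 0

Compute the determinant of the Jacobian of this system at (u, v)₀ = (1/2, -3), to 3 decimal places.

-67.500

J = [[3·v, 3·u + 2·v], [4·u + v^2 + 2·v, 2·u·v + 2·u - 4·v]].
At the point, J = [[-9.000, -4.500], [5.000, 10.000]].
det J = -67.500.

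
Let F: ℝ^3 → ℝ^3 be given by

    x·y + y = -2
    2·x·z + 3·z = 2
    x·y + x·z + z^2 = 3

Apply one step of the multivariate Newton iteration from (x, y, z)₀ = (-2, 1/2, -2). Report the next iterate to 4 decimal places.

(-2.0465, 1.9767, -1.8140)

At (-2, 1/2, -2): F = (1.5000, 0.0000, 4.0000).
Jacobian J = [[y, x + 1, 0], [2·z, 0, 2·x + 3], [y + z, x, x + 2·z]].
At the point, J = [[0.5000, -1.0000, 0.0000], [-4.0000, 0.0000, -1.0000], [-1.5000, -2.0000, -6.0000]] (det J = 21.5000).
Solving J·Δ = −F gives Δ = (-0.0465, 1.4767, 0.1860).
Then the next iterate is (x, y, z)₁ = (-2.0465, 1.9767, -1.8140).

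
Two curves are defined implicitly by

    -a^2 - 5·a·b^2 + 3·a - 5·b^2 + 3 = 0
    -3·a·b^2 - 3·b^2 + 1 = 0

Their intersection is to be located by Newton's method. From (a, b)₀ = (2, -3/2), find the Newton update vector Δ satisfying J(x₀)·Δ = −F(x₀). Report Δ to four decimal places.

(3.3333, 1.5463)

At (2, -3/2): F = (-28.7500, -19.2500).
Jacobian J = [[-2·a - 5·b^2 + 3, -10·a·b - 10·b], [-3·b^2, -6·a·b - 6·b]].
At the point, J = [[-12.2500, 45.0000], [-6.7500, 27.0000]] (det J = -27.0000).
Solving J·Δ = −F gives Δ = (3.3333, 1.5463).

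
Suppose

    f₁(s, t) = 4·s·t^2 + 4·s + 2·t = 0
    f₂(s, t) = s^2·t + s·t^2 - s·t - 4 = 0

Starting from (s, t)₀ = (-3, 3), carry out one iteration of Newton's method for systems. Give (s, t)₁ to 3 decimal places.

At (-3, 3): F = (-114.000, 5.000).
Jacobian J = [[4·t^2 + 4, 8·s·t + 2], [2·s·t + t^2 - t, s^2 + 2·s·t - s]].
At the point, J = [[40.000, -70.000], [-12.000, -6.000]] (det J = -1080.000).
Solving J·Δ = −F gives Δ = (0.957, -1.081).
Then the next iterate is (s, t)₁ = (-2.043, 1.919).

(-2.043, 1.919)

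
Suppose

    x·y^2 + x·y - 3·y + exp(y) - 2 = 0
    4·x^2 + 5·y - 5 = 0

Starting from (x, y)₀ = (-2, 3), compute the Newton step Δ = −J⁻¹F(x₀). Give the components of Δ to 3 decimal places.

(1.415, -0.671)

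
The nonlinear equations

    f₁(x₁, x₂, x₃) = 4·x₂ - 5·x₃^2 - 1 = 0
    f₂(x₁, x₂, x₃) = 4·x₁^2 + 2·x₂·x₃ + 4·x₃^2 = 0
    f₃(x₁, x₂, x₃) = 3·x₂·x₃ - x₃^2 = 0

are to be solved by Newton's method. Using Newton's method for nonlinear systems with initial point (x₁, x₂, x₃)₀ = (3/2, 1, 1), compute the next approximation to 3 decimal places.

At (3/2, 1, 1): F = (-2.000, 15.000, 2.000).
Jacobian J = [[0, 4, -10·x₃], [8·x₁, 2·x₃, 2·x₂ + 8·x₃], [0, 3·x₃, 3·x₂ - 2·x₃]].
At the point, J = [[0.000, 4.000, -10.000], [12.000, 2.000, 10.000], [0.000, 3.000, 1.000]] (det J = -408.000).
Solving J·Δ = −F gives Δ = (-0.819, -0.529, -0.412).
Then the next iterate is (x₁, x₂, x₃)₁ = (0.681, 0.471, 0.588).

(0.681, 0.471, 0.588)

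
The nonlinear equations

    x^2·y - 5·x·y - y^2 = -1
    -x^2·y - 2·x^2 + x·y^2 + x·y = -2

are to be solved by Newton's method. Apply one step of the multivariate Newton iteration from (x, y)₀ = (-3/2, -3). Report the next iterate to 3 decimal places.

At (-3/2, -3): F = (-37.250, -4.750).
Jacobian J = [[2·x·y - 5·y, x^2 - 5·x - 2·y], [-2·x·y - 4·x + y^2 + y, -x^2 + 2·x·y + x]].
At the point, J = [[24.000, 15.750], [3.000, 5.250]] (det J = 78.750).
Solving J·Δ = −F gives Δ = (1.533, 0.029).
Then the next iterate is (x, y)₁ = (0.033, -2.971).

(0.033, -2.971)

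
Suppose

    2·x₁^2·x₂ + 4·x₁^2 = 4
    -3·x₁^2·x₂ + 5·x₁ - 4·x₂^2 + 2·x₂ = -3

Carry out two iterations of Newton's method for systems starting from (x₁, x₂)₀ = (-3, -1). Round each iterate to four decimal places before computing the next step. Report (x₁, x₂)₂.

(-2.0258, -1.4922)

At (-3, -1): F = (14.0000, 9.0000).
Jacobian J = [[4·x₁·x₂ + 8·x₁, 2·x₁^2], [-6·x₁·x₂ + 5, -3·x₁^2 - 8·x₂ + 2]].
At the point, J = [[-12.0000, 18.0000], [-13.0000, -17.0000]] (det J = 438.0000).
Solving J·Δ = −F gives Δ = (0.9132, -0.1689).
Then the next iterate is (x₁, x₂)₁ = (-2.0868, -1.1689).
Round to (-2.0868, -1.1689) and repeat: F = (3.238439, 0.033638), J = [[-6.937358, 8.709468], [-9.635563, -1.713003]].
Δ = (0.0610, -0.3233), so (x₁, x₂)₂ = (-2.0258, -1.4922).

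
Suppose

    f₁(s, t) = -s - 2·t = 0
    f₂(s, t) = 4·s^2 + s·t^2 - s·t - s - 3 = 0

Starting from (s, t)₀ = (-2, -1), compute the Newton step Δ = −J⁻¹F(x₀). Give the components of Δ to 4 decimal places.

(1.2778, 1.3611)

At (-2, -1): F = (4.0000, 11.0000).
Jacobian J = [[-1, -2], [8·s + t^2 - t - 1, 2·s·t - s]].
At the point, J = [[-1.0000, -2.0000], [-15.0000, 6.0000]] (det J = -36.0000).
Solving J·Δ = −F gives Δ = (1.2778, 1.3611).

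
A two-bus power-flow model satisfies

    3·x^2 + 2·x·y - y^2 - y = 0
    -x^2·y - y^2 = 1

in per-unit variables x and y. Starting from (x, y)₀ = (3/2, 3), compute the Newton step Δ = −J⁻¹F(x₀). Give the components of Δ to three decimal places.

(-0.613, -1.362)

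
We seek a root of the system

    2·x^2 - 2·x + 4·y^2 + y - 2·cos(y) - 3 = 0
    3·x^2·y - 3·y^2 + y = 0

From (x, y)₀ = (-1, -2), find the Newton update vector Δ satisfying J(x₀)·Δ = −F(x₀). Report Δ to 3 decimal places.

At (-1, -2): F = (15.83229, -20.000).
Jacobian J = [[4·x - 2, 8·y + 2·sin(y) + 1], [6·x·y, 3·x^2 - 6·y + 1]].
At the point, J = [[-6.000, -16.81859], [12.000, 16.000]] (det J = 105.82314).
Solving J·Δ = −F gives Δ = (0.785, 0.661).

(0.785, 0.661)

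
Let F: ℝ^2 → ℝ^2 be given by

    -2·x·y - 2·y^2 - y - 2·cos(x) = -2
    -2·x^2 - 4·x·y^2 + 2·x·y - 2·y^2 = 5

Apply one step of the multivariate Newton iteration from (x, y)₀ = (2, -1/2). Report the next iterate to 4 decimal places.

(0.3984, -0.3940)

At (2, -1/2): F = (4.832294, -17.5000).
Jacobian J = [[-2·y + 2·sin(x), -2·x - 4·y - 1], [-4·x - 4·y^2 + 2·y, -8·x·y + 2·x - 4·y]].
At the point, J = [[2.818595, -3.0000], [-10.0000, 14.0000]] (det J = 9.460328).
Solving J·Δ = −F gives Δ = (-1.6016, 0.1060).
Then the next iterate is (x, y)₁ = (0.3984, -0.3940).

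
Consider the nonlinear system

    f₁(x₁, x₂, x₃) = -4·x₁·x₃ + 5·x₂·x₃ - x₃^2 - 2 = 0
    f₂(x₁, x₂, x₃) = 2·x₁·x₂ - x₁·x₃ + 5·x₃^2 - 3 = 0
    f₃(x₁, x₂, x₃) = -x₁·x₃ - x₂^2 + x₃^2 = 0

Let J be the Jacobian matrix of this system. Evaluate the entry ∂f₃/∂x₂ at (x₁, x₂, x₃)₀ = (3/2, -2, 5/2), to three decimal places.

4.000

∂f₃/∂x₂ = -2·x₂.
At (3/2, -2, 5/2) this is 4.000.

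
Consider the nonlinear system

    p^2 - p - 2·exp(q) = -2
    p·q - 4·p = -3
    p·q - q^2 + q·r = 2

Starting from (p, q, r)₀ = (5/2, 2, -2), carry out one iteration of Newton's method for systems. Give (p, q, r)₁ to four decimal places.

At (5/2, 2, -2): F = (-9.028112, -2.0000, -5.0000).
Jacobian J = [[2·p - 1, -2·exp(q), 0], [q - 4, p, 0], [q, p - 2·q + r, q]].
At the point, J = [[4.0000, -14.778112, 0.0000], [-2.0000, 2.5000, 0.0000], [2.0000, -3.5000, 2.0000]] (det J = -39.112449).
Solving J·Δ = −F gives Δ = (-2.6655, -1.3324, 2.8338).
Then the next iterate is (p, q, r)₁ = (-0.1655, 0.6676, 0.8338).

(-0.1655, 0.6676, 0.8338)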